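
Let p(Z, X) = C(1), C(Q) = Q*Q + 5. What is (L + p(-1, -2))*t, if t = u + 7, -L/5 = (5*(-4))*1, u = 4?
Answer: 1166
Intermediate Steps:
C(Q) = 5 + Q² (C(Q) = Q² + 5 = 5 + Q²)
p(Z, X) = 6 (p(Z, X) = 5 + 1² = 5 + 1 = 6)
L = 100 (L = -5*5*(-4) = -(-100) = -5*(-20) = 100)
t = 11 (t = 4 + 7 = 11)
(L + p(-1, -2))*t = (100 + 6)*11 = 106*11 = 1166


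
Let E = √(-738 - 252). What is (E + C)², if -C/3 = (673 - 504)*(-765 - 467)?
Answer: 390155140386 + 3747744*I*√110 ≈ 3.9016e+11 + 3.9307e+7*I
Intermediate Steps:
E = 3*I*√110 (E = √(-990) = 3*I*√110 ≈ 31.464*I)
C = 624624 (C = -3*(673 - 504)*(-765 - 467) = -507*(-1232) = -3*(-208208) = 624624)
(E + C)² = (3*I*√110 + 624624)² = (624624 + 3*I*√110)²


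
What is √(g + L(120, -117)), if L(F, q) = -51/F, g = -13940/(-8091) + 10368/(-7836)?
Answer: I*√31291665634970/35222820 ≈ 0.15881*I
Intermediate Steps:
g = 2112196/5283423 (g = -13940*(-1/8091) + 10368*(-1/7836) = 13940/8091 - 864/653 = 2112196/5283423 ≈ 0.39978)
√(g + L(120, -117)) = √(2112196/5283423 - 51/120) = √(2112196/5283423 - 51*1/120) = √(2112196/5283423 - 17/40) = √(-5330351/211336920) = I*√31291665634970/35222820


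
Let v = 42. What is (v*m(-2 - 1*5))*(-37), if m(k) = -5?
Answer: 7770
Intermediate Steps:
(v*m(-2 - 1*5))*(-37) = (42*(-5))*(-37) = -210*(-37) = 7770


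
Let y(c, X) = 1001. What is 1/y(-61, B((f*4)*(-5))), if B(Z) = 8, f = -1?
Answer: 1/1001 ≈ 0.00099900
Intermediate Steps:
1/y(-61, B((f*4)*(-5))) = 1/1001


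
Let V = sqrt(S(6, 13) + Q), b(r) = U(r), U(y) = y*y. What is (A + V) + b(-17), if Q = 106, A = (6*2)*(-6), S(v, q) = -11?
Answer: 217 + sqrt(95) ≈ 226.75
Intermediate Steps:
A = -72 (A = 12*(-6) = -72)
U(y) = y**2
b(r) = r**2
V = sqrt(95) (V = sqrt(-11 + 106) = sqrt(95) ≈ 9.7468)
(A + V) + b(-17) = (-72 + sqrt(95)) + (-17)**2 = (-72 + sqrt(95)) + 289 = 217 + sqrt(95)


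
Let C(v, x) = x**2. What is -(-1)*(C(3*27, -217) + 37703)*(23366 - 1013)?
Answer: 1895355576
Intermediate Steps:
-(-1)*(C(3*27, -217) + 37703)*(23366 - 1013) = -(-1)*((-217)**2 + 37703)*(23366 - 1013) = -(-1)*(47089 + 37703)*22353 = -(-1)*84792*22353 = -(-1)*1895355576 = -1*(-1895355576) = 1895355576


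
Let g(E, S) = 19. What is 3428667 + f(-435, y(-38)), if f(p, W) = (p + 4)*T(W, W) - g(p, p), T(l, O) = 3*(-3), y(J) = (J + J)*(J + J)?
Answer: 3432527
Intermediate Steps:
y(J) = 4*J**2 (y(J) = (2*J)*(2*J) = 4*J**2)
T(l, O) = -9
f(p, W) = -55 - 9*p (f(p, W) = (p + 4)*(-9) - 1*19 = (4 + p)*(-9) - 19 = (-36 - 9*p) - 19 = -55 - 9*p)
3428667 + f(-435, y(-38)) = 3428667 + (-55 - 9*(-435)) = 3428667 + (-55 + 3915) = 3428667 + 3860 = 3432527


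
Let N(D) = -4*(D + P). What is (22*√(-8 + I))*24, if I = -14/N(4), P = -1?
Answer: 88*I*√246 ≈ 1380.2*I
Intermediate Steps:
N(D) = 4 - 4*D (N(D) = -4*(D - 1) = -4*(-1 + D) = 4 - 4*D)
I = 7/6 (I = -14/(4 - 4*4) = -14/(4 - 16) = -14/(-12) = -14*(-1/12) = 7/6 ≈ 1.1667)
(22*√(-8 + I))*24 = (22*√(-8 + 7/6))*24 = (22*√(-41/6))*24 = (22*(I*√246/6))*24 = (11*I*√246/3)*24 = 88*I*√246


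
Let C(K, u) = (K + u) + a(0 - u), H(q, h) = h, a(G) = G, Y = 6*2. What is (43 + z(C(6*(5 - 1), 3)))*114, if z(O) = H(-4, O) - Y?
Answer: 6270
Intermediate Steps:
Y = 12
C(K, u) = K (C(K, u) = (K + u) + (0 - u) = (K + u) - u = K)
z(O) = -12 + O (z(O) = O - 1*12 = O - 12 = -12 + O)
(43 + z(C(6*(5 - 1), 3)))*114 = (43 + (-12 + 6*(5 - 1)))*114 = (43 + (-12 + 6*4))*114 = (43 + (-12 + 24))*114 = (43 + 12)*114 = 55*114 = 6270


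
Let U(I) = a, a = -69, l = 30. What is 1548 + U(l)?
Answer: 1479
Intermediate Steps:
U(I) = -69
1548 + U(l) = 1548 - 69 = 1479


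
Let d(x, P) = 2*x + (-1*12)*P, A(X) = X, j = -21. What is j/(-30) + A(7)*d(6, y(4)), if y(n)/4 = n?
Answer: -12593/10 ≈ -1259.3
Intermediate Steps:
y(n) = 4*n
d(x, P) = -12*P + 2*x (d(x, P) = 2*x - 12*P = -12*P + 2*x)
j/(-30) + A(7)*d(6, y(4)) = -21/(-30) + 7*(-48*4 + 2*6) = -21*(-1/30) + 7*(-12*16 + 12) = 7/10 + 7*(-192 + 12) = 7/10 + 7*(-180) = 7/10 - 1260 = -12593/10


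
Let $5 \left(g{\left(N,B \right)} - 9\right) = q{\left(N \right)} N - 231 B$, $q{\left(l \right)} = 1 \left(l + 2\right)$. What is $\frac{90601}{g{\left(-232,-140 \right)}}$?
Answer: $\frac{90601}{17149} \approx 5.2832$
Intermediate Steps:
$q{\left(l \right)} = 2 + l$ ($q{\left(l \right)} = 1 \left(2 + l\right) = 2 + l$)
$g{\left(N,B \right)} = 9 - \frac{231 B}{5} + \frac{N \left(2 + N\right)}{5}$ ($g{\left(N,B \right)} = 9 + \frac{\left(2 + N\right) N - 231 B}{5} = 9 + \frac{N \left(2 + N\right) - 231 B}{5} = 9 + \frac{- 231 B + N \left(2 + N\right)}{5} = 9 - \left(\frac{231 B}{5} - \frac{N \left(2 + N\right)}{5}\right) = 9 - \frac{231 B}{5} + \frac{N \left(2 + N\right)}{5}$)
$\frac{90601}{g{\left(-232,-140 \right)}} = \frac{90601}{9 - -6468 + \frac{1}{5} \left(-232\right) \left(2 - 232\right)} = \frac{90601}{9 + 6468 + \frac{1}{5} \left(-232\right) \left(-230\right)} = \frac{90601}{9 + 6468 + 10672} = \frac{90601}{17149}$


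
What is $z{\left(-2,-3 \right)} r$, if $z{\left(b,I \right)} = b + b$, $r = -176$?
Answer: $704$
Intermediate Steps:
$z{\left(b,I \right)} = 2 b$
$z{\left(-2,-3 \right)} r = 2 \left(-2\right) \left(-176\right) = \left(-4\right) \left(-176\right) = 704$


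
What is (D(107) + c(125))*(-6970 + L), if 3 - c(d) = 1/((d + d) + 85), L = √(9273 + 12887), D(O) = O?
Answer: -51367506/67 + 147396*√1385/335 ≈ -7.5031e+5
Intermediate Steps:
L = 4*√1385 (L = √22160 = 4*√1385 ≈ 148.86)
c(d) = 3 - 1/(85 + 2*d) (c(d) = 3 - 1/((d + d) + 85) = 3 - 1/(2*d + 85) = 3 - 1/(85 + 2*d))
(D(107) + c(125))*(-6970 + L) = (107 + 2*(127 + 3*125)/(85 + 2*125))*(-6970 + 4*√1385) = (107 + 2*(127 + 375)/(85 + 250))*(-6970 + 4*√1385) = (107 + 2*502/335)*(-6970 + 4*√1385) = (107 + 2*(1/335)*502)*(-6970 + 4*√1385) = (107 + 1004/335)*(-6970 + 4*√1385) = 36849*(-6970 + 4*√1385)/335 = -51367506/67 + 147396*√1385/335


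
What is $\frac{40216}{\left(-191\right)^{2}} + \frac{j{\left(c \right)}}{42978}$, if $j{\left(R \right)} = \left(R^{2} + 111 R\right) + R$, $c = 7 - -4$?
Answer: $\frac{592587347}{522626806} \approx 1.1339$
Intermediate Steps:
$c = 11$ ($c = 7 + 4 = 11$)
$j{\left(R \right)} = R^{2} + 112 R$
$\frac{40216}{\left(-191\right)^{2}} + \frac{j{\left(c \right)}}{42978} = \frac{40216}{\left(-191\right)^{2}} + \frac{11 \left(112 + 11\right)}{42978} = \frac{40216}{36481} + 11 \cdot 123 \cdot \frac{1}{42978} = 40216 \cdot \frac{1}{36481} + 1353 \cdot \frac{1}{42978} = \frac{40216}{36481} + \frac{451}{14326} = \frac{592587347}{522626806}$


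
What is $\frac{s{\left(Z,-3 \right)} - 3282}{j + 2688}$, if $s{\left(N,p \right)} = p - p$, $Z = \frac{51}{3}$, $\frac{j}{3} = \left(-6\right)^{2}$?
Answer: $- \frac{547}{466} \approx -1.1738$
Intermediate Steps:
$j = 108$ ($j = 3 \left(-6\right)^{2} = 3 \cdot 36 = 108$)
$Z = 17$ ($Z = 51 \cdot \frac{1}{3} = 17$)
$s{\left(N,p \right)} = 0$
$\frac{s{\left(Z,-3 \right)} - 3282}{j + 2688} = \frac{0 - 3282}{108 + 2688} = - \frac{3282}{2796} = \left(-3282\right) \frac{1}{2796} = - \frac{547}{466}$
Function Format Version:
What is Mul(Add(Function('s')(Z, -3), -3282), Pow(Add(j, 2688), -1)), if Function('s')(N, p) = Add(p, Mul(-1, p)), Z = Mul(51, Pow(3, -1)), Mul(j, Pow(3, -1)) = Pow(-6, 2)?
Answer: Rational(-547, 466) ≈ -1.1738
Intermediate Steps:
j = 108 (j = Mul(3, Pow(-6, 2)) = Mul(3, 36) = 108)
Z = 17 (Z = Mul(51, Rational(1, 3)) = 17)
Function('s')(N, p) = 0
Mul(Add(Function('s')(Z, -3), -3282), Pow(Add(j, 2688), -1)) = Mul(Add(0, -3282), Pow(Add(108, 2688), -1)) = Mul(-3282, Pow(2796, -1)) = Mul(-3282, Rational(1, 2796)) = Rational(-547, 466)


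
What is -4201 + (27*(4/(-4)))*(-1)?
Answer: -4174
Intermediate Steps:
-4201 + (27*(4/(-4)))*(-1) = -4201 + (27*(4*(-1/4)))*(-1) = -4201 + (27*(-1))*(-1) = -4201 - 27*(-1) = -4201 + 27 = -4174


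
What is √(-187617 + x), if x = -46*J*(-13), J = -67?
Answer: I*√227683 ≈ 477.16*I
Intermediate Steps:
x = -40066 (x = -46*(-67)*(-13) = 3082*(-13) = -40066)
√(-187617 + x) = √(-187617 - 40066) = √(-227683) = I*√227683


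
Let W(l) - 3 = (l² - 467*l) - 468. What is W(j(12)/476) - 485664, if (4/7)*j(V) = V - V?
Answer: -486129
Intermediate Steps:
j(V) = 0 (j(V) = 7*(V - V)/4 = (7/4)*0 = 0)
W(l) = -465 + l² - 467*l (W(l) = 3 + ((l² - 467*l) - 468) = 3 + (-468 + l² - 467*l) = -465 + l² - 467*l)
W(j(12)/476) - 485664 = (-465 + (0/476)² - 0/476) - 485664 = (-465 + (0*(1/476))² - 0/476) - 485664 = (-465 + 0² - 467*0) - 485664 = (-465 + 0 + 0) - 485664 = -465 - 485664 = -486129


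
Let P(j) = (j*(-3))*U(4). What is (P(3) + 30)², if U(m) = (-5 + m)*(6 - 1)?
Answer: 5625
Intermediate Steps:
U(m) = -25 + 5*m (U(m) = (-5 + m)*5 = -25 + 5*m)
P(j) = 15*j (P(j) = (j*(-3))*(-25 + 5*4) = (-3*j)*(-25 + 20) = -3*j*(-5) = 15*j)
(P(3) + 30)² = (15*3 + 30)² = (45 + 30)² = 75² = 5625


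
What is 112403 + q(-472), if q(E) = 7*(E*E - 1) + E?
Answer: 1671412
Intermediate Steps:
q(E) = -7 + E + 7*E**2 (q(E) = 7*(E**2 - 1) + E = 7*(-1 + E**2) + E = (-7 + 7*E**2) + E = -7 + E + 7*E**2)
112403 + q(-472) = 112403 + (-7 - 472 + 7*(-472)**2) = 112403 + (-7 - 472 + 7*222784) = 112403 + (-7 - 472 + 1559488) = 112403 + 1559009 = 1671412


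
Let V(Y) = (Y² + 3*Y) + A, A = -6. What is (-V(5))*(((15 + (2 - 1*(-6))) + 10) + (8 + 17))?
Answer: -1972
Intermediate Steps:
V(Y) = -6 + Y² + 3*Y (V(Y) = (Y² + 3*Y) - 6 = -6 + Y² + 3*Y)
(-V(5))*(((15 + (2 - 1*(-6))) + 10) + (8 + 17)) = (-(-6 + 5² + 3*5))*(((15 + (2 - 1*(-6))) + 10) + (8 + 17)) = (-(-6 + 25 + 15))*(((15 + (2 + 6)) + 10) + 25) = (-1*34)*(((15 + 8) + 10) + 25) = -34*((23 + 10) + 25) = -34*(33 + 25) = -34*58 = -1972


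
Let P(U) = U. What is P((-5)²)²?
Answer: 625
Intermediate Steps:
P((-5)²)² = ((-5)²)² = 25² = 625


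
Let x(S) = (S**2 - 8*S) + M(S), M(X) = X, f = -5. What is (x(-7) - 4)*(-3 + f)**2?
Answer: 6016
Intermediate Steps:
x(S) = S**2 - 7*S (x(S) = (S**2 - 8*S) + S = S**2 - 7*S)
(x(-7) - 4)*(-3 + f)**2 = (-7*(-7 - 7) - 4)*(-3 - 5)**2 = (-7*(-14) - 4)*(-8)**2 = (98 - 4)*64 = 94*64 = 6016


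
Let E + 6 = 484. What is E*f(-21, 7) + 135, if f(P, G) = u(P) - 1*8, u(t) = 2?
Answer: -2733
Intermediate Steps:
E = 478 (E = -6 + 484 = 478)
f(P, G) = -6 (f(P, G) = 2 - 1*8 = 2 - 8 = -6)
E*f(-21, 7) + 135 = 478*(-6) + 135 = -2868 + 135 = -2733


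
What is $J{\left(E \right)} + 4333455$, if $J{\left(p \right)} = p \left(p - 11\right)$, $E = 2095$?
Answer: $8699435$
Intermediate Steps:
$J{\left(p \right)} = p \left(-11 + p\right)$
$J{\left(E \right)} + 4333455 = 2095 \left(-11 + 2095\right) + 4333455 = 2095 \cdot 2084 + 4333455 = 4365980 + 4333455 = 8699435$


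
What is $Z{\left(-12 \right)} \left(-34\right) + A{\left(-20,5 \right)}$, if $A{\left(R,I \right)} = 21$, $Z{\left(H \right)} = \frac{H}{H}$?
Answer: $-13$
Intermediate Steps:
$Z{\left(H \right)} = 1$
$Z{\left(-12 \right)} \left(-34\right) + A{\left(-20,5 \right)} = 1 \left(-34\right) + 21 = -34 + 21 = -13$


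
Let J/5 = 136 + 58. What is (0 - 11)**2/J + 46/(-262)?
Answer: -6459/127070 ≈ -0.050830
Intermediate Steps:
J = 970 (J = 5*(136 + 58) = 5*194 = 970)
(0 - 11)**2/J + 46/(-262) = (0 - 11)**2/970 + 46/(-262) = (-11)**2*(1/970) + 46*(-1/262) = 121*(1/970) - 23/131 = 121/970 - 23/131 = -6459/127070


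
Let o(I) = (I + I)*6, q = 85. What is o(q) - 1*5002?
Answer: -3982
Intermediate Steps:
o(I) = 12*I (o(I) = (2*I)*6 = 12*I)
o(q) - 1*5002 = 12*85 - 1*5002 = 1020 - 5002 = -3982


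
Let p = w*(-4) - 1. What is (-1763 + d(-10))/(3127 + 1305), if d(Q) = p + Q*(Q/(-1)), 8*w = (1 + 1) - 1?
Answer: -3729/8864 ≈ -0.42069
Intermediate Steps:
w = ⅛ (w = ((1 + 1) - 1)/8 = (2 - 1)/8 = (⅛)*1 = ⅛ ≈ 0.12500)
p = -3/2 (p = (⅛)*(-4) - 1 = -½ - 1 = -3/2 ≈ -1.5000)
d(Q) = -3/2 - Q² (d(Q) = -3/2 + Q*(Q/(-1)) = -3/2 + Q*(Q*(-1)) = -3/2 + Q*(-Q) = -3/2 - Q²)
(-1763 + d(-10))/(3127 + 1305) = (-1763 + (-3/2 - 1*(-10)²))/(3127 + 1305) = (-1763 + (-3/2 - 1*100))/4432 = (-1763 + (-3/2 - 100))*(1/4432) = (-1763 - 203/2)*(1/4432) = -3729/2*1/4432 = -3729/8864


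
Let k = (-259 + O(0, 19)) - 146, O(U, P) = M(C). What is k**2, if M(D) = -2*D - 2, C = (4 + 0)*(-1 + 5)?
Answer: 192721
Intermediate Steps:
C = 16 (C = 4*4 = 16)
M(D) = -2 - 2*D
O(U, P) = -34 (O(U, P) = -2 - 2*16 = -2 - 32 = -34)
k = -439 (k = (-259 - 34) - 146 = -293 - 146 = -439)
k**2 = (-439)**2 = 192721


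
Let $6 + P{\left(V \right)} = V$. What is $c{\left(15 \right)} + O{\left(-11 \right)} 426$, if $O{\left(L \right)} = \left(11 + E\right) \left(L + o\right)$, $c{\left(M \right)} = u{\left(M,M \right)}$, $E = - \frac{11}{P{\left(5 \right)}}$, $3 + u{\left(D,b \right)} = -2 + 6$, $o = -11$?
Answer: $-206183$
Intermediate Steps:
$P{\left(V \right)} = -6 + V$
$u{\left(D,b \right)} = 1$ ($u{\left(D,b \right)} = -3 + \left(-2 + 6\right) = -3 + 4 = 1$)
$E = 11$ ($E = - \frac{11}{-6 + 5} = - \frac{11}{-1} = \left(-11\right) \left(-1\right) = 11$)
$c{\left(M \right)} = 1$
$O{\left(L \right)} = -242 + 22 L$ ($O{\left(L \right)} = \left(11 + 11\right) \left(L - 11\right) = 22 \left(-11 + L\right) = -242 + 22 L$)
$c{\left(15 \right)} + O{\left(-11 \right)} 426 = 1 + \left(-242 + 22 \left(-11\right)\right) 426 = 1 + \left(-242 - 242\right) 426 = 1 - 206184 = -206183$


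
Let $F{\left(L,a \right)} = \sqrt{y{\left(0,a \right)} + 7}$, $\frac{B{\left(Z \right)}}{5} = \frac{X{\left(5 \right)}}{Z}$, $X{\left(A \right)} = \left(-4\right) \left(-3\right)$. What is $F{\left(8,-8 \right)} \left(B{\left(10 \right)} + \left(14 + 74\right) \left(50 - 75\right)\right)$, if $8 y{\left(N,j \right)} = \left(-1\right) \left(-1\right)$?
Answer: $- \frac{1097 \sqrt{114}}{2} \approx -5856.4$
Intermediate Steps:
$X{\left(A \right)} = 12$
$y{\left(N,j \right)} = \frac{1}{8}$ ($y{\left(N,j \right)} = \frac{\left(-1\right) \left(-1\right)}{8} = \frac{1}{8} \cdot 1 = \frac{1}{8}$)
$B{\left(Z \right)} = \frac{60}{Z}$ ($B{\left(Z \right)} = 5 \frac{12}{Z} = \frac{60}{Z}$)
$F{\left(L,a \right)} = \frac{\sqrt{114}}{4}$ ($F{\left(L,a \right)} = \sqrt{\frac{1}{8} + 7} = \sqrt{\frac{57}{8}} = \frac{\sqrt{114}}{4}$)
$F{\left(8,-8 \right)} \left(B{\left(10 \right)} + \left(14 + 74\right) \left(50 - 75\right)\right) = \frac{\sqrt{114}}{4} \left(\frac{60}{10} + \left(14 + 74\right) \left(50 - 75\right)\right) = \frac{\sqrt{114}}{4} \left(60 \cdot \frac{1}{10} + 88 \left(-25\right)\right) = \frac{\sqrt{114}}{4} \left(6 - 2200\right) = \frac{\sqrt{114}}{4} \left(-2194\right) = - \frac{1097 \sqrt{114}}{2}$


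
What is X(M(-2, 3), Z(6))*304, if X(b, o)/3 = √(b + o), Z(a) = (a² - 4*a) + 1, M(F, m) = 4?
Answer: 912*√17 ≈ 3760.3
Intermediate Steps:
Z(a) = 1 + a² - 4*a
X(b, o) = 3*√(b + o)
X(M(-2, 3), Z(6))*304 = (3*√(4 + (1 + 6² - 4*6)))*304 = (3*√(4 + (1 + 36 - 24)))*304 = (3*√(4 + 13))*304 = (3*√17)*304 = 912*√17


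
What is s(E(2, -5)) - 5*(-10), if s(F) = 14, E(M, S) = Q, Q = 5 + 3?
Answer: 64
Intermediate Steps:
Q = 8
E(M, S) = 8
s(E(2, -5)) - 5*(-10) = 14 - 5*(-10) = 14 - 1*(-50) = 14 + 50 = 64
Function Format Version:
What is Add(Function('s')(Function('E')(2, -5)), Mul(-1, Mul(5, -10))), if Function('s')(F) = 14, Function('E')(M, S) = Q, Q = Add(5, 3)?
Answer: 64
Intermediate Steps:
Q = 8
Function('E')(M, S) = 8
Add(Function('s')(Function('E')(2, -5)), Mul(-1, Mul(5, -10))) = Add(14, Mul(-1, Mul(5, -10))) = Add(14, Mul(-1, -50)) = Add(14, 50) = 64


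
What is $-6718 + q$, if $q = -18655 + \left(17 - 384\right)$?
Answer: $-25740$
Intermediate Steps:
$q = -19022$ ($q = -18655 + \left(17 - 384\right) = -18655 - 367 = -19022$)
$-6718 + q = -6718 - 19022 = -25740$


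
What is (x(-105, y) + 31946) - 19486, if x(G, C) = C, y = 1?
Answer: 12461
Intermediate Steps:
(x(-105, y) + 31946) - 19486 = (1 + 31946) - 19486 = 31947 - 19486 = 12461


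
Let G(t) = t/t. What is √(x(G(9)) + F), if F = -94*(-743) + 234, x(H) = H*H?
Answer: √70077 ≈ 264.72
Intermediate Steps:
G(t) = 1
x(H) = H²
F = 70076 (F = 69842 + 234 = 70076)
√(x(G(9)) + F) = √(1² + 70076) = √(1 + 70076) = √70077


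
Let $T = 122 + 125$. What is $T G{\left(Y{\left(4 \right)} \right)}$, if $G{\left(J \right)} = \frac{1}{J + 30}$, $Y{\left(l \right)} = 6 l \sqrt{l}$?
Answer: $\frac{19}{6} \approx 3.1667$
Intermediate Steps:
$Y{\left(l \right)} = 6 l^{\frac{3}{2}}$
$G{\left(J \right)} = \frac{1}{30 + J}$
$T = 247$
$T G{\left(Y{\left(4 \right)} \right)} = \frac{247}{30 + 6 \cdot 4^{\frac{3}{2}}} = \frac{247}{30 + 6 \cdot 8} = \frac{247}{30 + 48} = \frac{247}{78} = 247 \cdot \frac{1}{78} = \frac{19}{6}$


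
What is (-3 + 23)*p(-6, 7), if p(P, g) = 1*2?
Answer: 40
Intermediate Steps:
p(P, g) = 2
(-3 + 23)*p(-6, 7) = (-3 + 23)*2 = 20*2 = 40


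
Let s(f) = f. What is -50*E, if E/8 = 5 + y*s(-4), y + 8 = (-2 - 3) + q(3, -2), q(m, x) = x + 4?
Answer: -19600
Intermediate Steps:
q(m, x) = 4 + x
y = -11 (y = -8 + ((-2 - 3) + (4 - 2)) = -8 + (-5 + 2) = -8 - 3 = -11)
E = 392 (E = 8*(5 - 11*(-4)) = 8*(5 + 44) = 8*49 = 392)
-50*E = -50*392 = -19600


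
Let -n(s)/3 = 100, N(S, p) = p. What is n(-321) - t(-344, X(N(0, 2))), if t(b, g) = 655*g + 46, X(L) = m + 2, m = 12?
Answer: -9516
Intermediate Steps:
n(s) = -300 (n(s) = -3*100 = -300)
X(L) = 14 (X(L) = 12 + 2 = 14)
t(b, g) = 46 + 655*g
n(-321) - t(-344, X(N(0, 2))) = -300 - (46 + 655*14) = -300 - (46 + 9170) = -300 - 1*9216 = -300 - 9216 = -9516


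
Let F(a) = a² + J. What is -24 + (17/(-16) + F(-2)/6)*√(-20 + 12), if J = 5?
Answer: -24 + 7*I*√2/8 ≈ -24.0 + 1.2374*I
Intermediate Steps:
F(a) = 5 + a² (F(a) = a² + 5 = 5 + a²)
-24 + (17/(-16) + F(-2)/6)*√(-20 + 12) = -24 + (17/(-16) + (5 + (-2)²)/6)*√(-20 + 12) = -24 + (17*(-1/16) + (5 + 4)*(⅙))*√(-8) = -24 + (-17/16 + 9*(⅙))*(2*I*√2) = -24 + (-17/16 + 3/2)*(2*I*√2) = -24 + 7*(2*I*√2)/16 = -24 + 7*I*√2/8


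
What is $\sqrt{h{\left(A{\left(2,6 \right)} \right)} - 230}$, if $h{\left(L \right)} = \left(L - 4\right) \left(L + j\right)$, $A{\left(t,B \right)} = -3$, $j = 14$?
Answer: $i \sqrt{307} \approx 17.521 i$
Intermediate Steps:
$h{\left(L \right)} = \left(-4 + L\right) \left(14 + L\right)$ ($h{\left(L \right)} = \left(L - 4\right) \left(L + 14\right) = \left(-4 + L\right) \left(14 + L\right)$)
$\sqrt{h{\left(A{\left(2,6 \right)} \right)} - 230} = \sqrt{\left(-56 + \left(-3\right)^{2} + 10 \left(-3\right)\right) - 230} = \sqrt{\left(-56 + 9 - 30\right) - 230} = \sqrt{-77 - 230} = \sqrt{-307} = i \sqrt{307}$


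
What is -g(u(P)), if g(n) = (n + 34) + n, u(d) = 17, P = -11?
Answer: -68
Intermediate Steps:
g(n) = 34 + 2*n (g(n) = (34 + n) + n = 34 + 2*n)
-g(u(P)) = -(34 + 2*17) = -(34 + 34) = -1*68 = -68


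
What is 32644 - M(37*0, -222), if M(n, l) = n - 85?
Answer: 32729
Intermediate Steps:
M(n, l) = -85 + n
32644 - M(37*0, -222) = 32644 - (-85 + 37*0) = 32644 - (-85 + 0) = 32644 - 1*(-85) = 32644 + 85 = 32729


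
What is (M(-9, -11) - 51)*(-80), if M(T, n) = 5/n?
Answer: 45280/11 ≈ 4116.4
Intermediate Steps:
(M(-9, -11) - 51)*(-80) = (5/(-11) - 51)*(-80) = (5*(-1/11) - 51)*(-80) = (-5/11 - 51)*(-80) = -566/11*(-80) = 45280/11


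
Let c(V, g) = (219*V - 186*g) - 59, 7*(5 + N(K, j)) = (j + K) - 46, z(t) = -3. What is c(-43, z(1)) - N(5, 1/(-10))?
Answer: -623499/70 ≈ -8907.1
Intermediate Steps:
N(K, j) = -81/7 + K/7 + j/7 (N(K, j) = -5 + ((j + K) - 46)/7 = -5 + ((K + j) - 46)/7 = -5 + (-46 + K + j)/7 = -5 + (-46/7 + K/7 + j/7) = -81/7 + K/7 + j/7)
c(V, g) = -59 - 186*g + 219*V (c(V, g) = (-186*g + 219*V) - 59 = -59 - 186*g + 219*V)
c(-43, z(1)) - N(5, 1/(-10)) = (-59 - 186*(-3) + 219*(-43)) - (-81/7 + (1/7)*5 + (1/7)/(-10)) = (-59 + 558 - 9417) - (-81/7 + 5/7 + (1/7)*(-1/10)) = -8918 - (-81/7 + 5/7 - 1/70) = -8918 - 1*(-761/70) = -8918 + 761/70 = -623499/70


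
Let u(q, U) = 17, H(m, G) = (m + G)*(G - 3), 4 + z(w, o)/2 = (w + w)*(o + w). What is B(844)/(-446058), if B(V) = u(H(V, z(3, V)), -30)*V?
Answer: -7174/223029 ≈ -0.032166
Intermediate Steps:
z(w, o) = -8 + 4*w*(o + w) (z(w, o) = -8 + 2*((w + w)*(o + w)) = -8 + 2*((2*w)*(o + w)) = -8 + 2*(2*w*(o + w)) = -8 + 4*w*(o + w))
H(m, G) = (-3 + G)*(G + m) (H(m, G) = (G + m)*(-3 + G) = (-3 + G)*(G + m))
B(V) = 17*V
B(844)/(-446058) = (17*844)/(-446058) = 14348*(-1/446058) = -7174/223029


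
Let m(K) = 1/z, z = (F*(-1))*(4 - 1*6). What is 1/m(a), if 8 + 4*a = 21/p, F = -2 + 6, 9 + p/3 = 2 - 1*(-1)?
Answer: 8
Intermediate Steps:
p = -18 (p = -27 + 3*(2 - 1*(-1)) = -27 + 3*(2 + 1) = -27 + 3*3 = -27 + 9 = -18)
F = 4
a = -55/24 (a = -2 + (21/(-18))/4 = -2 + (21*(-1/18))/4 = -2 + (¼)*(-7/6) = -2 - 7/24 = -55/24 ≈ -2.2917)
z = 8 (z = (4*(-1))*(4 - 1*6) = -4*(4 - 6) = -4*(-2) = 8)
m(K) = ⅛ (m(K) = 1/8 = ⅛)
1/m(a) = 1/(⅛) = 8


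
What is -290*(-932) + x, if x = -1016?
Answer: 269264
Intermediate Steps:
-290*(-932) + x = -290*(-932) - 1016 = 270280 - 1016 = 269264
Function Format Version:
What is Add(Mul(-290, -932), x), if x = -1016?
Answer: 269264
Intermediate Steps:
Add(Mul(-290, -932), x) = Add(Mul(-290, -932), -1016) = Add(270280, -1016) = 269264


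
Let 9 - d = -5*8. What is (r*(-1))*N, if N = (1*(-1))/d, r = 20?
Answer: 20/49 ≈ 0.40816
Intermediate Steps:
d = 49 (d = 9 - (-5)*8 = 9 - 1*(-40) = 9 + 40 = 49)
N = -1/49 (N = (1*(-1))/49 = -1*1/49 = -1/49 ≈ -0.020408)
(r*(-1))*N = (20*(-1))*(-1/49) = -20*(-1/49) = 20/49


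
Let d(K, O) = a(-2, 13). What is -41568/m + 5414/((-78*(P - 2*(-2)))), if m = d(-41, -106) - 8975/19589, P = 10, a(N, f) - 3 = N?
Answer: -74103863915/965874 ≈ -76722.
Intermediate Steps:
a(N, f) = 3 + N
d(K, O) = 1 (d(K, O) = 3 - 2 = 1)
m = 10614/19589 (m = 1 - 8975/19589 = 10614/19589 ≈ 0.54183)
-41568/m + 5414/((-78*(P - 2*(-2)))) = -41568/10614/19589 + 5414/((-78*(10 - 2*(-2)))) = -41568*19589/10614 + 5414/((-78*(10 + 4))) = -135712592/1769 + 5414/((-78*14)) = -135712592/1769 + 5414/(-1092) = -135712592/1769 + 5414*(-1/1092) = -135712592/1769 - 2707/546 = -74103863915/965874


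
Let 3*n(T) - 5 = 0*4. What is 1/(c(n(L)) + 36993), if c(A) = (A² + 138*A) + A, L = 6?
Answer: 9/335047 ≈ 2.6862e-5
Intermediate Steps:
n(T) = 5/3 (n(T) = 5/3 + (0*4)/3 = 5/3 + (⅓)*0 = 5/3 + 0 = 5/3)
c(A) = A² + 139*A
1/(c(n(L)) + 36993) = 1/(5*(139 + 5/3)/3 + 36993) = 1/((5/3)*(422/3) + 36993) = 1/(2110/9 + 36993) = 1/(335047/9) = 9/335047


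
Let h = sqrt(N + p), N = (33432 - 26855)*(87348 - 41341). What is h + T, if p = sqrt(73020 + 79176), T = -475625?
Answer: -475625 + sqrt(302588039 + 2*sqrt(38049)) ≈ -4.5823e+5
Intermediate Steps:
p = 2*sqrt(38049) (p = sqrt(152196) = 2*sqrt(38049) ≈ 390.12)
N = 302588039 (N = 6577*46007 = 302588039)
h = sqrt(302588039 + 2*sqrt(38049)) ≈ 17395.
h + T = sqrt(302588039 + 2*sqrt(38049)) - 475625 = -475625 + sqrt(302588039 + 2*sqrt(38049))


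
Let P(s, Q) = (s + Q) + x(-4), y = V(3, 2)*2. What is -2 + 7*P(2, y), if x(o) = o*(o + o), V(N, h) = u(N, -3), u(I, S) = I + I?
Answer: 320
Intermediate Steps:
u(I, S) = 2*I
V(N, h) = 2*N
y = 12 (y = (2*3)*2 = 6*2 = 12)
x(o) = 2*o² (x(o) = o*(2*o) = 2*o²)
P(s, Q) = 32 + Q + s (P(s, Q) = (s + Q) + 2*(-4)² = (Q + s) + 2*16 = (Q + s) + 32 = 32 + Q + s)
-2 + 7*P(2, y) = -2 + 7*(32 + 12 + 2) = -2 + 7*46 = -2 + 322 = 320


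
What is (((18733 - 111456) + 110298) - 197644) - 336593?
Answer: -516662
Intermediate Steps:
(((18733 - 111456) + 110298) - 197644) - 336593 = ((-92723 + 110298) - 197644) - 336593 = (17575 - 197644) - 336593 = -180069 - 336593 = -516662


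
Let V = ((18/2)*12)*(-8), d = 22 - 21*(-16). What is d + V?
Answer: -506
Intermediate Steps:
d = 358 (d = 22 + 336 = 358)
V = -864 (V = ((18*(½))*12)*(-8) = (9*12)*(-8) = 108*(-8) = -864)
d + V = 358 - 864 = -506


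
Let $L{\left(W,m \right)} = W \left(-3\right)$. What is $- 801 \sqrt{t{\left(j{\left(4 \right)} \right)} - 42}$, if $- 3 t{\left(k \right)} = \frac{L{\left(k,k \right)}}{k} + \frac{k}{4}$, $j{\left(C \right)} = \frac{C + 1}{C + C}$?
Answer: $- \frac{267 i \sqrt{23646}}{8} \approx - 5132.2 i$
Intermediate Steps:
$L{\left(W,m \right)} = - 3 W$
$j{\left(C \right)} = \frac{1 + C}{2 C}$
$t{\left(k \right)} = 1 - \frac{k}{12}$ ($t{\left(k \right)} = - \frac{\frac{\left(-3\right) k}{k} + \frac{k}{4}}{3} = - \frac{-3 + k \frac{1}{4}}{3} = - \frac{-3 + \frac{k}{4}}{3} = 1 - \frac{k}{12}$)
$- 801 \sqrt{t{\left(j{\left(4 \right)} \right)} - 42} = - 801 \sqrt{\left(1 - \frac{\frac{1}{2} \cdot \frac{1}{4} \left(1 + 4\right)}{12}\right) - 42} = - 801 \sqrt{\left(1 - \frac{\frac{1}{2} \cdot \frac{1}{4} \cdot 5}{12}\right) - 42} = - 801 \sqrt{\left(1 - \frac{5}{96}\right) - 42} = - 801 \sqrt{\frac{91}{96} - 42} = - 801 \sqrt{- \frac{3941}{96}} = - 801 \frac{i \sqrt{23646}}{24} = - \frac{267 i \sqrt{23646}}{8}$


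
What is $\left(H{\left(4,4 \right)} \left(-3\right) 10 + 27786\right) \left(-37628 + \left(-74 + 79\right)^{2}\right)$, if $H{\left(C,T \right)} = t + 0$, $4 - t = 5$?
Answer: $-1045965048$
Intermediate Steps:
$t = -1$ ($t = 4 - 5 = -1$)
$H{\left(C,T \right)} = -1$ ($H{\left(C,T \right)} = -1 + 0 = -1$)
$\left(H{\left(4,4 \right)} \left(-3\right) 10 + 27786\right) \left(-37628 + \left(-74 + 79\right)^{2}\right) = \left(\left(-1\right) \left(-3\right) 10 + 27786\right) \left(-37628 + \left(-74 + 79\right)^{2}\right) = \left(3 \cdot 10 + 27786\right) \left(-37628 + 5^{2}\right) = \left(30 + 27786\right) \left(-37628 + 25\right) = 27816 \left(-37603\right) = -1045965048$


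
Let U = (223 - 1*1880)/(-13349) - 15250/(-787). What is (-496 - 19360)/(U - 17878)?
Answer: 208600444528/187615366805 ≈ 1.1119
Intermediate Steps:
U = 204876309/10505663 (U = (223 - 1880)*(-1/13349) - 15250*(-1/787) = -1657*(-1/13349) + 15250/787 = 1657/13349 + 15250/787 = 204876309/10505663 ≈ 19.502)
(-496 - 19360)/(U - 17878) = (-496 - 19360)/(204876309/10505663 - 17878) = -19856/(-187615366805/10505663) = -19856*(-10505663/187615366805) = 208600444528/187615366805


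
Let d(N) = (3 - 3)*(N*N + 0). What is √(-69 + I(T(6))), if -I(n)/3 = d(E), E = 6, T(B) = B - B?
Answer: I*√69 ≈ 8.3066*I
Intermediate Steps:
T(B) = 0
d(N) = 0 (d(N) = 0*(N² + 0) = 0*N² = 0)
I(n) = 0 (I(n) = -3*0 = 0)
√(-69 + I(T(6))) = √(-69 + 0) = √(-69) = I*√69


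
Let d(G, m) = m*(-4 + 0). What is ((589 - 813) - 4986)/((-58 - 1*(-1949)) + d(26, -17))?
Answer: -5210/1959 ≈ -2.6595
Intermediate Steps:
d(G, m) = -4*m (d(G, m) = m*(-4) = -4*m)
((589 - 813) - 4986)/((-58 - 1*(-1949)) + d(26, -17)) = ((589 - 813) - 4986)/((-58 - 1*(-1949)) - 4*(-17)) = (-224 - 4986)/((-58 + 1949) + 68) = -5210/(1891 + 68) = -5210/1959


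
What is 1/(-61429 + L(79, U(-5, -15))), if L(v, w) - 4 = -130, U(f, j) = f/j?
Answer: -1/61555 ≈ -1.6246e-5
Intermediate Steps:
L(v, w) = -126 (L(v, w) = 4 - 130 = -126)
1/(-61429 + L(79, U(-5, -15))) = 1/(-61429 - 126) = 1/(-61555) = -1/61555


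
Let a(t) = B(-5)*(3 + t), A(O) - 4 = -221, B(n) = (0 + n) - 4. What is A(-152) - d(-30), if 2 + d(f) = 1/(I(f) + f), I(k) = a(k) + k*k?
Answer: -239296/1113 ≈ -215.00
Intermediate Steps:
B(n) = -4 + n (B(n) = n - 4 = -4 + n)
A(O) = -217 (A(O) = 4 - 221 = -217)
a(t) = -27 - 9*t (a(t) = (-4 - 5)*(3 + t) = -9*(3 + t) = -27 - 9*t)
I(k) = -27 + k² - 9*k (I(k) = (-27 - 9*k) + k*k = (-27 - 9*k) + k² = -27 + k² - 9*k)
d(f) = -2 + 1/(-27 + f² - 8*f) (d(f) = -2 + 1/((-27 + f² - 9*f) + f) = -2 + 1/(-27 + f² - 8*f))
A(-152) - d(-30) = -217 - (-55 - 16*(-30) + 2*(-30)²)/(27 - 1*(-30)² + 8*(-30)) = -217 - (-55 + 480 + 2*900)/(27 - 1*900 - 240) = -217 - (-55 + 480 + 1800)/(27 - 900 - 240) = -217 - 2225/(-1113) = -217 - (-1)*2225/1113 = -217 - 1*(-2225/1113) = -217 + 2225/1113 = -239296/1113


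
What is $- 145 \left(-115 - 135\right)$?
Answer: $36250$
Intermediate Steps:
$- 145 \left(-115 - 135\right) = \left(-145\right) \left(-250\right) = 36250$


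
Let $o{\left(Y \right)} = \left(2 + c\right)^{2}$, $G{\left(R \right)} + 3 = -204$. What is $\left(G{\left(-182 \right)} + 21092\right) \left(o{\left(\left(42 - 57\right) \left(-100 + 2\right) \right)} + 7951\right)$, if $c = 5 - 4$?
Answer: $166244600$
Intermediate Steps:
$c = 1$
$G{\left(R \right)} = -207$ ($G{\left(R \right)} = -3 - 204 = -207$)
$o{\left(Y \right)} = 9$ ($o{\left(Y \right)} = \left(2 + 1\right)^{2} = 3^{2} = 9$)
$\left(G{\left(-182 \right)} + 21092\right) \left(o{\left(\left(42 - 57\right) \left(-100 + 2\right) \right)} + 7951\right) = \left(-207 + 21092\right) \left(9 + 7951\right) = 20885 \cdot 7960 = 166244600$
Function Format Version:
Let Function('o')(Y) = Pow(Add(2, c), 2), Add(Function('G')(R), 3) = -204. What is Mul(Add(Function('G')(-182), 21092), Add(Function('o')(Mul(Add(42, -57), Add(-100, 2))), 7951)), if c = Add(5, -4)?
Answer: 166244600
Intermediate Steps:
c = 1
Function('G')(R) = -207 (Function('G')(R) = Add(-3, -204) = -207)
Function('o')(Y) = 9 (Function('o')(Y) = Pow(Add(2, 1), 2) = Pow(3, 2) = 9)
Mul(Add(Function('G')(-182), 21092), Add(Function('o')(Mul(Add(42, -57), Add(-100, 2))), 7951)) = Mul(Add(-207, 21092), Add(9, 7951)) = Mul(20885, 7960) = 166244600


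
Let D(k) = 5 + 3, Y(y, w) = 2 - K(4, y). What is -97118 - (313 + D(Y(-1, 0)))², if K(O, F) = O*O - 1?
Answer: -200159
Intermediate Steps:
K(O, F) = -1 + O² (K(O, F) = O² - 1 = -1 + O²)
Y(y, w) = -13 (Y(y, w) = 2 - (-1 + 4²) = 2 - (-1 + 16) = 2 - 1*15 = 2 - 15 = -13)
D(k) = 8
-97118 - (313 + D(Y(-1, 0)))² = -97118 - (313 + 8)² = -97118 - 1*321² = -97118 - 1*103041 = -97118 - 103041 = -200159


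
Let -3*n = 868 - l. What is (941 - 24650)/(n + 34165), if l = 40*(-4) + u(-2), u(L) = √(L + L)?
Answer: -7217043309/10295552093 + 142254*I/10295552093 ≈ -0.70099 + 1.3817e-5*I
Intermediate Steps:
u(L) = √2*√L (u(L) = √(2*L) = √2*√L)
l = -160 + 2*I (l = 40*(-4) + √2*√(-2) = -160 + √2*(I*√2) = -160 + 2*I ≈ -160.0 + 2.0*I)
n = -1028/3 + 2*I/3 (n = -(868 - (-160 + 2*I))/3 = -(868 + (160 - 2*I))/3 = -(1028 - 2*I)/3 = -1028/3 + 2*I/3 ≈ -342.67 + 0.66667*I)
(941 - 24650)/(n + 34165) = (941 - 24650)/((-1028/3 + 2*I/3) + 34165) = -23709*9*(101467/3 - 2*I/3)/10295552093 = -213381*(101467/3 - 2*I/3)/10295552093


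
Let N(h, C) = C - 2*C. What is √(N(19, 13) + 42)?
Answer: √29 ≈ 5.3852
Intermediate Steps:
N(h, C) = -C
√(N(19, 13) + 42) = √(-1*13 + 42) = √(-13 + 42) = √29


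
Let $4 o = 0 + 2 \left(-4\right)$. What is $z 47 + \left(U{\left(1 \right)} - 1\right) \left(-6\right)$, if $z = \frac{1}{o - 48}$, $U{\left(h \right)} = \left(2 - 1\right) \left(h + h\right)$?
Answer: $- \frac{347}{50} \approx -6.94$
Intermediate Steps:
$U{\left(h \right)} = 2 h$ ($U{\left(h \right)} = 1 \cdot 2 h = 2 h$)
$o = -2$ ($o = \frac{0 + 2 \left(-4\right)}{4} = \frac{0 - 8}{4} = \frac{1}{4} \left(-8\right) = -2$)
$z = - \frac{1}{50}$ ($z = \frac{1}{-2 - 48} = \frac{1}{-50} = - \frac{1}{50} \approx -0.02$)
$z 47 + \left(U{\left(1 \right)} - 1\right) \left(-6\right) = \left(- \frac{1}{50}\right) 47 + \left(2 \cdot 1 - 1\right) \left(-6\right) = - \frac{47}{50} + \left(2 - 1\right) \left(-6\right) = - \frac{47}{50} + 1 \left(-6\right) = - \frac{47}{50} - 6 = - \frac{347}{50}$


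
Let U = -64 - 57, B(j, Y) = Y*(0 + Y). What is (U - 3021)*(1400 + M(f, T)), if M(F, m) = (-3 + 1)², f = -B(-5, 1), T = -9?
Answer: -4411368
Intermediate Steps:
B(j, Y) = Y² (B(j, Y) = Y*Y = Y²)
f = -1 (f = -1*1² = -1*1 = -1)
M(F, m) = 4 (M(F, m) = (-2)² = 4)
U = -121
(U - 3021)*(1400 + M(f, T)) = (-121 - 3021)*(1400 + 4) = -3142*1404 = -4411368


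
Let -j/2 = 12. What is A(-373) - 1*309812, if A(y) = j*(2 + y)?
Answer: -300908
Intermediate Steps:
j = -24 (j = -2*12 = -24)
A(y) = -48 - 24*y (A(y) = -24*(2 + y) = -48 - 24*y)
A(-373) - 1*309812 = (-48 - 24*(-373)) - 1*309812 = (-48 + 8952) - 309812 = 8904 - 309812 = -300908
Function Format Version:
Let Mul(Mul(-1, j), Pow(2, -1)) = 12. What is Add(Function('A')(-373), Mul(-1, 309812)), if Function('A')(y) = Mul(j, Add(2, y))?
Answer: -300908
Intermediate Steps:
j = -24 (j = Mul(-2, 12) = -24)
Function('A')(y) = Add(-48, Mul(-24, y)) (Function('A')(y) = Mul(-24, Add(2, y)) = Add(-48, Mul(-24, y)))
Add(Function('A')(-373), Mul(-1, 309812)) = Add(Add(-48, Mul(-24, -373)), Mul(-1, 309812)) = Add(Add(-48, 8952), -309812) = Add(8904, -309812) = -300908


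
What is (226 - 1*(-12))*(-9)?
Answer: -2142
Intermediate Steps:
(226 - 1*(-12))*(-9) = (226 + 12)*(-9) = 238*(-9) = -2142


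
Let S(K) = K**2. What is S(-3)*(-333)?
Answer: -2997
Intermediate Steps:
S(-3)*(-333) = (-3)**2*(-333) = 9*(-333) = -2997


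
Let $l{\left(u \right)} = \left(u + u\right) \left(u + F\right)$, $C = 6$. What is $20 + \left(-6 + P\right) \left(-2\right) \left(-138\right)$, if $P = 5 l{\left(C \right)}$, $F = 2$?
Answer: $130844$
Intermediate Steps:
$l{\left(u \right)} = 2 u \left(2 + u\right)$ ($l{\left(u \right)} = \left(u + u\right) \left(u + 2\right) = 2 u \left(2 + u\right)$)
$P = 480$ ($P = 5 \cdot 2 \cdot 6 \left(2 + 6\right) = 5 \cdot 2 \cdot 6 \cdot 8 = 5 \cdot 96 = 480$)
$20 + \left(-6 + P\right) \left(-2\right) \left(-138\right) = 20 + \left(-6 + 480\right) \left(-2\right) \left(-138\right) = 20 + 474 \left(-2\right) \left(-138\right) = 20 - -130824 = 20 + 130824 = 130844$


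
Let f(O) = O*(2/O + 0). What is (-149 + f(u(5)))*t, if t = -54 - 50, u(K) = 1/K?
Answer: 15288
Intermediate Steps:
f(O) = 2 (f(O) = O*(2/O) = 2)
t = -104
(-149 + f(u(5)))*t = (-149 + 2)*(-104) = -147*(-104) = 15288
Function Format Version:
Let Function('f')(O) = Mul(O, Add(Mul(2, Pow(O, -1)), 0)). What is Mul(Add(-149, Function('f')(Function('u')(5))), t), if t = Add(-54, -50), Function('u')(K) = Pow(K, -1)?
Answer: 15288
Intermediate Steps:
Function('f')(O) = 2 (Function('f')(O) = Mul(O, Mul(2, Pow(O, -1))) = 2)
t = -104
Mul(Add(-149, Function('f')(Function('u')(5))), t) = Mul(Add(-149, 2), -104) = Mul(-147, -104) = 15288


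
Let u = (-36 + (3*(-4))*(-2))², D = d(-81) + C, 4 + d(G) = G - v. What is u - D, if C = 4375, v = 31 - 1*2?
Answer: -4117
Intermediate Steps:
v = 29 (v = 31 - 2 = 29)
d(G) = -33 + G (d(G) = -4 + (G - 1*29) = -4 + (G - 29) = -4 + (-29 + G) = -33 + G)
D = 4261 (D = (-33 - 81) + 4375 = -114 + 4375 = 4261)
u = 144 (u = (-36 - 12*(-2))² = (-36 + 24)² = (-12)² = 144)
u - D = 144 - 1*4261 = 144 - 4261 = -4117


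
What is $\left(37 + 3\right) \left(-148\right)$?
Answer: $-5920$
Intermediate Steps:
$\left(37 + 3\right) \left(-148\right) = 40 \left(-148\right) = -5920$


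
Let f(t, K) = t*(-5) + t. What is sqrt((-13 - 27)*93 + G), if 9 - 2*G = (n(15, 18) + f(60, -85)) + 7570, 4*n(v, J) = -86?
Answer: I*sqrt(29479)/2 ≈ 85.847*I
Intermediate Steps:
f(t, K) = -4*t (f(t, K) = -5*t + t = -4*t)
n(v, J) = -43/2 (n(v, J) = (1/4)*(-86) = -43/2)
G = -14599/4 (G = 9/2 - ((-43/2 - 4*60) + 7570)/2 = 9/2 - ((-43/2 - 240) + 7570)/2 = 9/2 - (-523/2 + 7570)/2 = 9/2 - 1/2*14617/2 = 9/2 - 14617/4 = -14599/4 ≈ -3649.8)
sqrt((-13 - 27)*93 + G) = sqrt((-13 - 27)*93 - 14599/4) = sqrt(-40*93 - 14599/4) = sqrt(-3720 - 14599/4) = sqrt(-29479/4) = I*sqrt(29479)/2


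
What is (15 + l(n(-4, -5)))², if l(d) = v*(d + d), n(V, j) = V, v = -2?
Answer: 961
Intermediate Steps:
l(d) = -4*d (l(d) = -2*(d + d) = -4*d)
(15 + l(n(-4, -5)))² = (15 - 4*(-4))² = (15 + 16)² = 31² = 961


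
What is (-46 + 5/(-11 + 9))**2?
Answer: 9409/4 ≈ 2352.3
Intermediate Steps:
(-46 + 5/(-11 + 9))**2 = (-46 + 5/(-2))**2 = (-46 - 1/2*5)**2 = (-46 - 5/2)**2 = (-97/2)**2 = 9409/4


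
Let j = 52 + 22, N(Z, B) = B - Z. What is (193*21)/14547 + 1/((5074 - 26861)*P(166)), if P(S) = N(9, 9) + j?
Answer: 2178128689/7817742062 ≈ 0.27861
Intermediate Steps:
j = 74
P(S) = 74 (P(S) = (9 - 1*9) + 74 = (9 - 9) + 74 = 0 + 74 = 74)
(193*21)/14547 + 1/((5074 - 26861)*P(166)) = (193*21)/14547 + 1/((5074 - 26861)*74) = 4053*(1/14547) + (1/74)/(-21787) = 1351/4849 - 1/21787*1/74 = 1351/4849 - 1/1612238 = 2178128689/7817742062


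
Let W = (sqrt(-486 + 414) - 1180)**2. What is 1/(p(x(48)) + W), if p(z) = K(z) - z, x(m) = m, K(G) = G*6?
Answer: 174071/242455830728 + 885*I*sqrt(2)/121227915364 ≈ 7.1795e-7 + 1.0324e-8*I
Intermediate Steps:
K(G) = 6*G
p(z) = 5*z (p(z) = 6*z - z = 5*z)
W = (-1180 + 6*I*sqrt(2))**2 (W = (sqrt(-72) - 1180)**2 = (6*I*sqrt(2) - 1180)**2 = (-1180 + 6*I*sqrt(2))**2 ≈ 1.3923e+6 - 2.003e+4*I)
1/(p(x(48)) + W) = 1/(5*48 + (1392328 - 14160*I*sqrt(2))) = 1/(240 + (1392328 - 14160*I*sqrt(2))) = 1/(1392568 - 14160*I*sqrt(2))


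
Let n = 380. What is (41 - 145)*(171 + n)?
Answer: -57304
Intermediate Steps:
(41 - 145)*(171 + n) = (41 - 145)*(171 + 380) = -104*551 = -57304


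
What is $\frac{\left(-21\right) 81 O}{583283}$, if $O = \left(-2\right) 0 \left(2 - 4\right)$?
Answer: $0$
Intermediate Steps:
$O = 0$ ($O = 0 \left(2 - 4\right) = 0 \left(-2\right) = 0$)
$\frac{\left(-21\right) 81 O}{583283} = \frac{\left(-21\right) 81 \cdot 0}{583283} = \left(-1701\right) 0 \cdot \frac{1}{583283} = 0 \cdot \frac{1}{583283} = 0$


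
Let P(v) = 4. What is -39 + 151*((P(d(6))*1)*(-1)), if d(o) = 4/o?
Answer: -643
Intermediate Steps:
-39 + 151*((P(d(6))*1)*(-1)) = -39 + 151*((4*1)*(-1)) = -39 + 151*(4*(-1)) = -39 + 151*(-4) = -39 - 604 = -643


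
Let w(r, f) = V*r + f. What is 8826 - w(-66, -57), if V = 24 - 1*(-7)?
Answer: 10929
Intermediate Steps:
V = 31 (V = 24 + 7 = 31)
w(r, f) = f + 31*r (w(r, f) = 31*r + f = f + 31*r)
8826 - w(-66, -57) = 8826 - (-57 + 31*(-66)) = 8826 - (-57 - 2046) = 8826 - 1*(-2103) = 8826 + 2103 = 10929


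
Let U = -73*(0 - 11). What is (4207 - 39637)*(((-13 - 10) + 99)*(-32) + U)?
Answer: 57715470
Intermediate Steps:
U = 803 (U = -73*(-11) = 803)
(4207 - 39637)*(((-13 - 10) + 99)*(-32) + U) = (4207 - 39637)*(((-13 - 10) + 99)*(-32) + 803) = -35430*((-23 + 99)*(-32) + 803) = -35430*(76*(-32) + 803) = -35430*(-2432 + 803) = -35430*(-1629) = 57715470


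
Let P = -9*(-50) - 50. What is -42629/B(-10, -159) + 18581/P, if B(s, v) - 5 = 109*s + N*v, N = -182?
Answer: 500484993/11141200 ≈ 44.922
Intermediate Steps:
B(s, v) = 5 - 182*v + 109*s (B(s, v) = 5 + (109*s - 182*v) = 5 + (-182*v + 109*s) = 5 - 182*v + 109*s)
P = 400 (P = 450 - 50 = 400)
-42629/B(-10, -159) + 18581/P = -42629/(5 - 182*(-159) + 109*(-10)) + 18581/400 = -42629/(5 + 28938 - 1090) + 18581*(1/400) = -42629/27853 + 18581/400 = 500484993/11141200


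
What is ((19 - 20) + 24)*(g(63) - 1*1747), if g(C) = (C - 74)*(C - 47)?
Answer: -44229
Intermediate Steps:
g(C) = (-74 + C)*(-47 + C)
((19 - 20) + 24)*(g(63) - 1*1747) = ((19 - 20) + 24)*((3478 + 63² - 121*63) - 1*1747) = (-1 + 24)*((3478 + 3969 - 7623) - 1747) = 23*(-176 - 1747) = 23*(-1923) = -44229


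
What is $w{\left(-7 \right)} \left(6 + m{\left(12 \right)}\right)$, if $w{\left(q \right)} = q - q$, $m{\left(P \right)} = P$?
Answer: $0$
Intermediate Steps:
$w{\left(q \right)} = 0$
$w{\left(-7 \right)} \left(6 + m{\left(12 \right)}\right) = 0 \left(6 + 12\right) = 0 \cdot 18 = 0$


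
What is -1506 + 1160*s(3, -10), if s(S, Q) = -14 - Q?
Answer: -6146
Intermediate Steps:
-1506 + 1160*s(3, -10) = -1506 + 1160*(-14 - 1*(-10)) = -1506 + 1160*(-14 + 10) = -1506 + 1160*(-4) = -1506 - 4640 = -6146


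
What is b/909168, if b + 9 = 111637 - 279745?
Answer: -56039/303056 ≈ -0.18491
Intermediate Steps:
b = -168117 (b = -9 + (111637 - 279745) = -9 - 168108 = -168117)
b/909168 = -168117/909168 = -168117*1/909168 = -56039/303056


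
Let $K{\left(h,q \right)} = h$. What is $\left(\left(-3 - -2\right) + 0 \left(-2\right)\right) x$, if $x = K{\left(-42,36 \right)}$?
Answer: $42$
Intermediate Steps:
$x = -42$
$\left(\left(-3 - -2\right) + 0 \left(-2\right)\right) x = \left(\left(-3 - -2\right) + 0 \left(-2\right)\right) \left(-42\right) = \left(\left(-3 + 2\right) + 0\right) \left(-42\right) = \left(-1 + 0\right) \left(-42\right) = \left(-1\right) \left(-42\right) = 42$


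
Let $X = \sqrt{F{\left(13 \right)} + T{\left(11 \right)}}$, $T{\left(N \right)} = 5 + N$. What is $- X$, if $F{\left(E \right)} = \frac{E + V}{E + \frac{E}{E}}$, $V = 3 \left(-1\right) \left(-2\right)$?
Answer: $- \frac{9 \sqrt{42}}{14} \approx -4.1662$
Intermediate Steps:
$V = 6$ ($V = \left(-3\right) \left(-2\right) = 6$)
$F{\left(E \right)} = \frac{6 + E}{1 + E}$ ($F{\left(E \right)} = \frac{E + 6}{E + \frac{E}{E}} = \frac{6 + E}{E + 1} = \frac{6 + E}{1 + E}$)
$X = \frac{9 \sqrt{42}}{14}$ ($X = \sqrt{\frac{6 + 13}{1 + 13} + \left(5 + 11\right)} = \sqrt{\frac{1}{14} \cdot 19 + 16} = \sqrt{\frac{19}{14} + 16} = \sqrt{\frac{243}{14}} = \frac{9 \sqrt{42}}{14} \approx 4.1662$)
$- X = - \frac{9 \sqrt{42}}{14}$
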